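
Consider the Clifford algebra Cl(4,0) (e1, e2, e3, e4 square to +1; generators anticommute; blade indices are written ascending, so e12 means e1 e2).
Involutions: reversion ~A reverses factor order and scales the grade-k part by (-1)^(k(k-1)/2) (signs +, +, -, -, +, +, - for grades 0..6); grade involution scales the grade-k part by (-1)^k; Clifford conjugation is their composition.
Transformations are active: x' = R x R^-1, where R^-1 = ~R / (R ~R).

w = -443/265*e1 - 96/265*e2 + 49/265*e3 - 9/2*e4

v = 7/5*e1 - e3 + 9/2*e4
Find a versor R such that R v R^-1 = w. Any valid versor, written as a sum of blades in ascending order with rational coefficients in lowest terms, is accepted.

Equal squares first: v^2 = w^2 = 2321/100. Then v + w = -72/265*e1 - 96/265*e2 - 216/265*e3 is a versor taking v to w, provided it is invertible.
Answer: -72/265*e1 - 96/265*e2 - 216/265*e3


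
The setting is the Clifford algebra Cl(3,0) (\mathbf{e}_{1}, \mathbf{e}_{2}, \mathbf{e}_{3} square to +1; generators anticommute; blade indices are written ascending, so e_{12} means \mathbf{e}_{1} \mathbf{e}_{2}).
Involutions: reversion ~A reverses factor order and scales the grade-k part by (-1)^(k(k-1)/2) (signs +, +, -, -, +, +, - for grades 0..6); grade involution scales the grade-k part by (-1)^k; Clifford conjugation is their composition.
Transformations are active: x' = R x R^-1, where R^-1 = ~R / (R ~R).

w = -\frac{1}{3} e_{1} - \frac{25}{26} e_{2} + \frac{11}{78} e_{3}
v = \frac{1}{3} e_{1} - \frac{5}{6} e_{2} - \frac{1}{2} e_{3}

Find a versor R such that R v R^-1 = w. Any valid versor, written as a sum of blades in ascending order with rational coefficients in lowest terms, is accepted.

Take R = v + w = -\frac{70}{39} e_{2} - \frac{14}{39} e_{3}. Because q(v) = q(w) = \frac{19}{18}, conjugation by R sends v exactly to w.
Answer: -\frac{70}{39} e_{2} - \frac{14}{39} e_{3}


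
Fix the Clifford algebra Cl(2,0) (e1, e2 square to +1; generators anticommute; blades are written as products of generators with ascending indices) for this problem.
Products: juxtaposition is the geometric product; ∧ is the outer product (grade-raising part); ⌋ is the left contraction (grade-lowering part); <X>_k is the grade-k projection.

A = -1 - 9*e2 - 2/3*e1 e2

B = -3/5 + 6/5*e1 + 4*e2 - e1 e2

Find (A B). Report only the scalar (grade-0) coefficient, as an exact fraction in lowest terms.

step 1: -541/15 - 193/15*e1 + 11/5*e2 + 61/5*e1 e2
Answer: -541/15


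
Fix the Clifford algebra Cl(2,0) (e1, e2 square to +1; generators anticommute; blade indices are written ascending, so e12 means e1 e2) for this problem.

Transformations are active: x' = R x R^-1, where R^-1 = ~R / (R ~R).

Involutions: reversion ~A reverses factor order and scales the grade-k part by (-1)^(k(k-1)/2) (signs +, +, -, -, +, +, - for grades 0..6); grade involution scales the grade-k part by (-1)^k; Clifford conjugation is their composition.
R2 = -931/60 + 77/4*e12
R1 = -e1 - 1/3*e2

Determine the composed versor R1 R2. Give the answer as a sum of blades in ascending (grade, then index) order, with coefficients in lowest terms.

Distribute over the terms of R1 (each basis-blade product reordered to ascending indices, repeated generators contracted through their squares):
(-e1) R2 = 931/60*e1 - 77/4*e2
(-1/3*e2) R2 = 77/12*e1 + 931/180*e2
Summing the partial products and collecting blades:
Answer: 329/15*e1 - 1267/90*e2


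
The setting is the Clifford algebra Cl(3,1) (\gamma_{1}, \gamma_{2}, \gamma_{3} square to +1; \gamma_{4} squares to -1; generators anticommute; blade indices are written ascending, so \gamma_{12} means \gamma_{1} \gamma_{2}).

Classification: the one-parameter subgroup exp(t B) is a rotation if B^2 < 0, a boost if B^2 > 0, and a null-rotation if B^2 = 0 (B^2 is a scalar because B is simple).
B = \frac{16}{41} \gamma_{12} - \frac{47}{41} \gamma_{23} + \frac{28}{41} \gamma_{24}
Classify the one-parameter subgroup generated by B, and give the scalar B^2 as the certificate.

B^2 term by term: the squares give (\frac{16}{41})^2*(\gamma_{12})^2 + (-\frac{47}{41})^2*(\gamma_{23})^2 + (\frac{28}{41})^2*(\gamma_{24})^2 = \frac{256}{1681}*(-1) + \frac{2209}{1681}*(-1) + \frac{784}{1681}*(+1) = -1 (each basis 2-blade squares to minus the product of its generators' squares); cross terms between blades sharing an index anticommute and cancel. So B^2 = -1.
Answer: rotation, certificate B^2 = -1. Why this suffices: the scalar -1 survives any versor conjugation, so its sign alone determines the class however B is presented.


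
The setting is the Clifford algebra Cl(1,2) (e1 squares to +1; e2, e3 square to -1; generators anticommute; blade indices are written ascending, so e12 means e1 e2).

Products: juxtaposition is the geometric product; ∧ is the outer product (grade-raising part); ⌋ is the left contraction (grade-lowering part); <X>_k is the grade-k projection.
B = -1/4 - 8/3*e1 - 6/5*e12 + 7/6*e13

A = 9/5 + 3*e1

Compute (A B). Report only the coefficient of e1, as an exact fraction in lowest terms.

step 1: -169/20 - 111/20*e1 - 18/5*e2 + 7/2*e3 - 54/25*e12 + 21/10*e13
Answer: -111/20


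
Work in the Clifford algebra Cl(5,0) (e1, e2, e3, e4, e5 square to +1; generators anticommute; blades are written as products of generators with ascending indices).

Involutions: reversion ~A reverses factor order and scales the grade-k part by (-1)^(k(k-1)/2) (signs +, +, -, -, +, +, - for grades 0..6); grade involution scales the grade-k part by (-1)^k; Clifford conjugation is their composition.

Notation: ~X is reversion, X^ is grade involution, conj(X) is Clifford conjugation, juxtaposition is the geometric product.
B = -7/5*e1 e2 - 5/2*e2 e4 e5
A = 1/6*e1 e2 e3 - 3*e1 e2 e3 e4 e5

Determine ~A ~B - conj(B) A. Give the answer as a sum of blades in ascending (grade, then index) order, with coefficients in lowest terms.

first term: 7/30*e3 - 15/2*e1 e3 + 21/5*e3 e4 e5 + 5/12*e1 e3 e4 e5
second term: -7/30*e3 + 15/2*e1 e3 + 21/5*e3 e4 e5 + 5/12*e1 e3 e4 e5
Answer: 7/15*e3 - 15*e1 e3


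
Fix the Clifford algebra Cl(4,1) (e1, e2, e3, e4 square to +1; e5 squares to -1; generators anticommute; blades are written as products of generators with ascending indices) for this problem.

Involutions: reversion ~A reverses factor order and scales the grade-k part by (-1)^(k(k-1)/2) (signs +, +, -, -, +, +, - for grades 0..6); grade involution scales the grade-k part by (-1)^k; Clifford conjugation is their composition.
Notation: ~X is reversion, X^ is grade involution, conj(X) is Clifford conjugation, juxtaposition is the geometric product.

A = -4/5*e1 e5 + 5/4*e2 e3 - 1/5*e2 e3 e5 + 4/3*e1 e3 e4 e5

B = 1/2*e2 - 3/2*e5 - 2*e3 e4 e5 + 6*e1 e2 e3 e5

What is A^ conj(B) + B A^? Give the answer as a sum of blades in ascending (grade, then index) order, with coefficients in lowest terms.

first term: -8/3*e1 + 5/8*e3 - 15/2*e1 e5 - 51/10*e2 e3 - 38/5*e2 e4 - 1/10*e3 e5 - 2/5*e1 e2 e5 - 18/5*e1 e3 e4 + 15/8*e2 e3 e5 - 5/2*e2 e4 e5 + 2/3*e1 e2 e3 e4 e5
second term: 76/15*e1 + 5/8*e3 - 15/2*e1 e5 - 9/2*e2 e3 + 38/5*e2 e4 + 1/10*e3 e5 + 2/5*e1 e2 e5 - 2/5*e1 e3 e4 - 15/8*e2 e3 e5 + 5/2*e2 e4 e5 - 2/3*e1 e2 e3 e4 e5
Answer: 12/5*e1 + 5/4*e3 - 15*e1 e5 - 48/5*e2 e3 - 4*e1 e3 e4


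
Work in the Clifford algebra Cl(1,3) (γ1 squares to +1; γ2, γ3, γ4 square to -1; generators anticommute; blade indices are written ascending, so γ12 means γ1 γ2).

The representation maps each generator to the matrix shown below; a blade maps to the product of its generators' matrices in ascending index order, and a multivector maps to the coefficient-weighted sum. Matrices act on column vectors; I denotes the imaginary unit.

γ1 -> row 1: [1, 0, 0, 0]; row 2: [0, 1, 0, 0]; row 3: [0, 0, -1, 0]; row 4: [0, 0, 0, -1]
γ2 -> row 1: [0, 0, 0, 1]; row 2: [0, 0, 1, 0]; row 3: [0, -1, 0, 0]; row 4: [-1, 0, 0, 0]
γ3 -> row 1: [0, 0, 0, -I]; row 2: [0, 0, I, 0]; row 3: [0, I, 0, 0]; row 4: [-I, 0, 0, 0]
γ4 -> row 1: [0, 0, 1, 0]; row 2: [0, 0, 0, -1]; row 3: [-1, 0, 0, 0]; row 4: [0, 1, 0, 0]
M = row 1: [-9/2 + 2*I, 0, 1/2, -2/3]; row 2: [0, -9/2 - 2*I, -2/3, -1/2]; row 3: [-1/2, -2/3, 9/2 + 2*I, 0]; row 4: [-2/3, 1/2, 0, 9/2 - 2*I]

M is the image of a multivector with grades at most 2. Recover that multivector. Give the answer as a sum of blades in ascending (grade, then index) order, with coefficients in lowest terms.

Method: the blade images are trace-orthogonal — tr(rho(e_A) rho(e_B)^-1) = 4 if A = B and 0 otherwise — and rho(e_A)^-1 = (e_A)^2 * rho(e_A) with (e_A)^2 = +1 or -1, so the coefficient of e_A in the preimage is (e_A)^2 * tr(M rho(e_A))/4.
Nonzero projections over blades of grade <= 2: γ1: (γ1)^2 = +1, tr(M rho(γ1)) = -18, coefficient -9/2; γ4: (γ4)^2 = -1, tr(M rho(γ4)) = -2, coefficient 1/2; γ12: (γ12)^2 = +1, tr(M rho(γ12)) = -8/3, coefficient -2/3; γ23: (γ23)^2 = -1, tr(M rho(γ23)) = 8, coefficient -2. Every other blade of grade <= 2 projects to 0.
Answer: -9/2*γ1 + 1/2*γ4 - 2/3*γ12 - 2*γ23


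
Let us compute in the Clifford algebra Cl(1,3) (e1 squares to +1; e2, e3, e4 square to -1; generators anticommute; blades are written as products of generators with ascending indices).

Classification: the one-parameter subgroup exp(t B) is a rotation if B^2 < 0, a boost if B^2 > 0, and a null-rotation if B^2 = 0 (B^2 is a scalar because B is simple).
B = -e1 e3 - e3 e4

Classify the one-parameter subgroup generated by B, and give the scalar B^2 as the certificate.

B^2 term by term: the squares give (-1)^2*(e1 e3)^2 + (-1)^2*(e3 e4)^2 = 1*(+1) + 1*(-1) = 0 (each basis 2-blade squares to minus the product of its generators' squares); cross terms between blades sharing an index anticommute and cancel. So B^2 = 0.
Answer: null-rotation, certificate B^2 = 0. No conjugation can change B^2 = 0; the sign gives the class.


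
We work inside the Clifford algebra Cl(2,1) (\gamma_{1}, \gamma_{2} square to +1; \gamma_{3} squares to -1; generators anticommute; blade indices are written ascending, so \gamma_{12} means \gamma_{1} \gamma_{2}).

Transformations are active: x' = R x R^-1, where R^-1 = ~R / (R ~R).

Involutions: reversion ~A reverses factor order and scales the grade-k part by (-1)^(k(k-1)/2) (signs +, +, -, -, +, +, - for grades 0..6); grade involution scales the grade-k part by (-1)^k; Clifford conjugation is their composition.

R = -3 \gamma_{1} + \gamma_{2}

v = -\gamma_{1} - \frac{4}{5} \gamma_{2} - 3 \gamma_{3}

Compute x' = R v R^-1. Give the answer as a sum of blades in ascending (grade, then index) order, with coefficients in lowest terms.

~R = -3 \gamma_{1} + \gamma_{2}, and R ~R = 10, so R^-1 = ~R / (10).
R v = \frac{11}{5} + \frac{17}{5} \gamma_{12} + 9 \gamma_{13} - 3 \gamma_{23}
Answer: -\frac{8}{25} \gamma_{1} + \frac{31}{25} \gamma_{2} + 3 \gamma_{3}


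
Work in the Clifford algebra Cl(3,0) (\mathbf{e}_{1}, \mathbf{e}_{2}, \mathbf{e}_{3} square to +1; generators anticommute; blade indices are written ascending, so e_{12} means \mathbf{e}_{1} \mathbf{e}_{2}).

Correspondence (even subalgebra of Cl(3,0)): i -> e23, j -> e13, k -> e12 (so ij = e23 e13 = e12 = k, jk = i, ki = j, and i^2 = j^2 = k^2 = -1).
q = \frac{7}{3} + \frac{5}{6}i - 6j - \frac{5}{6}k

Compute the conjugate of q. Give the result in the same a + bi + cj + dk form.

In blades: q = \frac{7}{3} - \frac{5}{6} e_{12} - 6 e_{13} + \frac{5}{6} e_{23}.
Quaternion conjugation is reversion on the even subalgebra: the scalar is fixed and every grade-2 blade flips sign, giving \frac{7}{3} + \frac{5}{6} e_{12} + 6 e_{13} - \frac{5}{6} e_{23}; translating back:
Answer: \frac{7}{3} - \frac{5}{6}i + 6j + \frac{5}{6}k


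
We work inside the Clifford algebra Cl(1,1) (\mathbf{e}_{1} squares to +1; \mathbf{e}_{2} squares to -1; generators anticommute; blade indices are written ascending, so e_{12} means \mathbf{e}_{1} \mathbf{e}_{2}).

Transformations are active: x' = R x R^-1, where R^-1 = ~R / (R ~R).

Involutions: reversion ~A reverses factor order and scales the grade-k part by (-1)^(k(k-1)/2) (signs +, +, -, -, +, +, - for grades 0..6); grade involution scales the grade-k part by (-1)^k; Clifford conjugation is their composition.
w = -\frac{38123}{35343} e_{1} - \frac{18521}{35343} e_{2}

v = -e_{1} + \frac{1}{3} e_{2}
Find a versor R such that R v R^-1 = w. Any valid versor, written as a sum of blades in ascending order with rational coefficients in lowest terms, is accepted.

A norm check does it: q(v) = q(w) = \frac{8}{9}, hence R = v + w = -\frac{73466}{35343} e_{1} - \frac{6740}{35343} e_{2} realises the map — parallel part kept, (v - w)/2 negated, v carried to w.
Answer: -\frac{73466}{35343} e_{1} - \frac{6740}{35343} e_{2}


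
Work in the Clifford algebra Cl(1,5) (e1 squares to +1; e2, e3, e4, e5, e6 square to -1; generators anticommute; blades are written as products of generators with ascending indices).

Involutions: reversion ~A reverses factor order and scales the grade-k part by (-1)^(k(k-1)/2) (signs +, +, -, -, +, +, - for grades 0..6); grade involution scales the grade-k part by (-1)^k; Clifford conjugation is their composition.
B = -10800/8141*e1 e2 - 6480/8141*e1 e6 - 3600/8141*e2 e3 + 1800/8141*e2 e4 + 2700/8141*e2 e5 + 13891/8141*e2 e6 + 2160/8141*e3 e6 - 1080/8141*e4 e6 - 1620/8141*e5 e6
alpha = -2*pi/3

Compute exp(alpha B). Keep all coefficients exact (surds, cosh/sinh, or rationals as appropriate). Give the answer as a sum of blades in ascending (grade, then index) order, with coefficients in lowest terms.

B^2 term by term: the squares give (-10800/8141)^2*(e1 e2)^2 + (-6480/8141)^2*(e1 e6)^2 + (-3600/8141)^2*(e2 e3)^2 + (1800/8141)^2*(e2 e4)^2 + (2700/8141)^2*(e2 e5)^2 + (13891/8141)^2*(e2 e6)^2 + (2160/8141)^2*(e3 e6)^2 + (-1080/8141)^2*(e4 e6)^2 + (-1620/8141)^2*(e5 e6)^2 = 116640000/66275881*(+1) + 41990400/66275881*(+1) + 12960000/66275881*(-1) + 3240000/66275881*(-1) + 7290000/66275881*(-1) + 192959881/66275881*(-1) + 4665600/66275881*(-1) + 1166400/66275881*(-1) + 2624400/66275881*(-1) = -1 (each basis 2-blade squares to minus the product of its generators' squares); cross terms between blades sharing an index anticommute and cancel; the commuting (index-disjoint) pairs give grade-4 terms 2*c*c'*(blade product), which cancel blade by blade — e1 e2 e3 e6: -46656000/66275881 + 46656000/66275881 = 0; e1 e2 e4 e6: 23328000/66275881 - 23328000/66275881 = 0; e1 e2 e5 e6: 34992000/66275881 - 34992000/66275881 = 0; e2 e3 e4 e6: 7776000/66275881 - 7776000/66275881 = 0; e2 e3 e5 e6: 11664000/66275881 - 11664000/66275881 = 0; e2 e4 e5 e6: -5832000/66275881 + 5832000/66275881 = 0 — confirming B is simple. So B^2 = -1.
B^2 = -1 — the series telescopes trigonometrically here: l = 1, alpha*l = -2*pi/3, so exp(alpha B) = cos(-2*pi/3) + (sin(-2*pi/3)/1)*B = -1/2 + (-sqrt(3)/2)*B.
Answer: -1/2 + 5400*sqrt(3)/8141*e1 e2 + 3240*sqrt(3)/8141*e1 e6 + 1800*sqrt(3)/8141*e2 e3 - 900*sqrt(3)/8141*e2 e4 - 1350*sqrt(3)/8141*e2 e5 - 13891*sqrt(3)/16282*e2 e6 - 1080*sqrt(3)/8141*e3 e6 + 540*sqrt(3)/8141*e4 e6 + 810*sqrt(3)/8141*e5 e6


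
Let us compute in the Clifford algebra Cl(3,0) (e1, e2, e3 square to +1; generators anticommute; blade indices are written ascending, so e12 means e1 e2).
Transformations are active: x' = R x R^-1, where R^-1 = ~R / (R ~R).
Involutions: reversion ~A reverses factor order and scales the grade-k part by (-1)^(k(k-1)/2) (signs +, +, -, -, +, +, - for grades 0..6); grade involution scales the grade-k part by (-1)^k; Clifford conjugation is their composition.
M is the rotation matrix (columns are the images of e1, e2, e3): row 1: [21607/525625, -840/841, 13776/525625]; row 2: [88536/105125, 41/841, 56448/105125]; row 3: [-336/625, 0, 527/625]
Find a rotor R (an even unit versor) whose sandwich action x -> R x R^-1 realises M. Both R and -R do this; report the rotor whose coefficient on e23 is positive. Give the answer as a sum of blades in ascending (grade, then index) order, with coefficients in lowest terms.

Method: write R = a + b12*e12 + b13*e13 + b23*e23 with a^2 + b12^2 + b13^2 + b23^2 = 1 (so R^-1 = ~R). Expanding the columns R e_j ~R gives tr M = 4a^2 - 1 and, from the antisymmetric part, M21 - M12 = -4a*b12, M13 - M31 = 4a*b13, M32 - M23 = -4a*b23.
Here tr M = 490439/525625, so a^2 = (1 + tr M)/4 = 254016/525625 and a = ±504/725. Taking a = 504/725: M21 - M12 = 193536/105125, M13 - M31 = 296352/525625, M32 - M23 = -56448/105125, giving b12 = -96/145, b13 = 147/725, b23 = 28/145, i.e. R = 504/725 - 96/145*e12 + 147/725*e13 + 28/145*e23.
Its e23 coefficient is already positive.
Answer: 504/725 - 96/145*e12 + 147/725*e13 + 28/145*e23. Uniqueness: Spin(3) -> SO(3) maps R and -R to the same rotation of trace 490439/525625; fixing the sign of the e23 coefficient removes the ambiguity.


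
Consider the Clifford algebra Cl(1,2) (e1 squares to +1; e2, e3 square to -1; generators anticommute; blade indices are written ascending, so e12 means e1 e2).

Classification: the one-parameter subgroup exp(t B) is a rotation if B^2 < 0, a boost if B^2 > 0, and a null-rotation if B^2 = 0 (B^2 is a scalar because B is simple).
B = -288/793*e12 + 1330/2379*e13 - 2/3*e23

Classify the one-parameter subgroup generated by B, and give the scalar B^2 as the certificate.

B^2 term by term: the squares give (-288/793)^2*(e12)^2 + (1330/2379)^2*(e13)^2 + (-2/3)^2*(e23)^2 = 82944/628849*(+1) + 1768900/5659641*(+1) + 4/9*(-1) = 0 (each basis 2-blade squares to minus the product of its generators' squares); cross terms between blades sharing an index anticommute and cancel. So B^2 = 0.
Answer: null-rotation, certificate B^2 = 0. Key observation: B^2 = 0 is a conjugation invariant, so its sign decides the class regardless of the surface form of B.


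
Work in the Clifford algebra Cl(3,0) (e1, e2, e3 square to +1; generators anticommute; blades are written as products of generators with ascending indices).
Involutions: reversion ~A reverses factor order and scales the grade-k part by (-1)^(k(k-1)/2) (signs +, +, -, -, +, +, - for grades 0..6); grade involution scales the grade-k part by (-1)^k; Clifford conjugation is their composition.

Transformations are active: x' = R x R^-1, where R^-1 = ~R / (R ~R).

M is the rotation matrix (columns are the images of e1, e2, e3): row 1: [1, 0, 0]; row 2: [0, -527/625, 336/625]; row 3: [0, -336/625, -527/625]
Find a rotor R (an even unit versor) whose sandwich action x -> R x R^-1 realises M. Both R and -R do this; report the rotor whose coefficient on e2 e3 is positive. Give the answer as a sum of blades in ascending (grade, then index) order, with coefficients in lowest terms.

Method: write R = a + b12*e1 e2 + b13*e1 e3 + b23*e2 e3 with a^2 + b12^2 + b13^2 + b23^2 = 1 (so R^-1 = ~R). Expanding the columns R e_j ~R gives tr M = 4a^2 - 1 and, from the antisymmetric part, M21 - M12 = -4a*b12, M13 - M31 = 4a*b13, M32 - M23 = -4a*b23.
Here tr M = -429/625, so a^2 = (1 + tr M)/4 = 49/625 and a = ±7/25. Taking a = 7/25: M21 - M12 = 0, M13 - M31 = 0, M32 - M23 = -672/625, giving b12 = 0, b13 = 0, b23 = 24/25, i.e. R = 7/25 + 24/25*e2 e3.
Its e2 e3 coefficient is already positive.
Answer: 7/25 + 24/25*e2 e3. Recall the cover is two-to-one: with M of trace -429/625, both preimages act alike, and the stated e2 e3 sign chooses the sheet.


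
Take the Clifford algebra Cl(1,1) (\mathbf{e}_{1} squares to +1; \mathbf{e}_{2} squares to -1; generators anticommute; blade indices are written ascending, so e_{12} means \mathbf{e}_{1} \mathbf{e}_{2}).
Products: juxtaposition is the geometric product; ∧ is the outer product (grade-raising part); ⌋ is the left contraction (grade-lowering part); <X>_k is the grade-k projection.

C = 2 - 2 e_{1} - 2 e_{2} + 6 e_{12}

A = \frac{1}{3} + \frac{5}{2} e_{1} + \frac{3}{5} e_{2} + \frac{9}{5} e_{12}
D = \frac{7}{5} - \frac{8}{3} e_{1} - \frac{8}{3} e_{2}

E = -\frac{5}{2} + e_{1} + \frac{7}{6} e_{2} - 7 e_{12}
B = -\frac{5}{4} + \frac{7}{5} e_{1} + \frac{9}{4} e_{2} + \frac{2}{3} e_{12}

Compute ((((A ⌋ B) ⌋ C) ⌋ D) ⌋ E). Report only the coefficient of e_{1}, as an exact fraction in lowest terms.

step 1: \frac{44}{15} + \frac{13}{15} e_{1} + \frac{29}{12} e_{2} + \frac{2}{9} e_{12}
step 2: \frac{103}{10} + \frac{259}{30} e_{1} - \frac{2}{3} e_{2} + \frac{88}{5} e_{12}
step 3: -\frac{519}{50} - \frac{412}{15} e_{1} - \frac{412}{15} e_{2}
step 4: \frac{1099}{36} + \frac{27283}{150} e_{1} + \frac{54047}{300} e_{2} + \frac{3633}{50} e_{12}
Answer: \frac{27283}{150}


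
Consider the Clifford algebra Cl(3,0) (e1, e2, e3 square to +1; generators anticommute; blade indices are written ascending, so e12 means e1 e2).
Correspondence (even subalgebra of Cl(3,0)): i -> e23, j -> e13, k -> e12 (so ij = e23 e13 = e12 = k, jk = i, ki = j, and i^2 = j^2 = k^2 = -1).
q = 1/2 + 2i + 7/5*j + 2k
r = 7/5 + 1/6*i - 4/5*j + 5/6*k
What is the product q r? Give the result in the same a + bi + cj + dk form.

In blades: q = 1/2 + 2*e12 + 7/5*e13 + 2*e23, r = 7/5 + 5/6*e12 - 4/5*e13 + 1/6*e23.
Distribute q over r term by term (generator squares from the signature, products reordered to ascending indices): (1/2)*r = 7/10 + 5/12*e12 - 2/5*e13 + 1/12*e23; (2*e12)*r = -5/3 + 14/5*e12 + 1/3*e13 + 8/5*e23; (7/5*e13)*r = 28/25 - 7/30*e12 + 49/25*e13 + 7/6*e23; (2*e23)*r = -1/3 - 8/5*e12 - 5/3*e13 + 14/5*e23.
Sum: -9/50 + 83/60*e12 + 17/75*e13 + 113/20*e23; translating back through the correspondence:
Answer: -9/50 + 113/20*i + 17/75*j + 83/60*k


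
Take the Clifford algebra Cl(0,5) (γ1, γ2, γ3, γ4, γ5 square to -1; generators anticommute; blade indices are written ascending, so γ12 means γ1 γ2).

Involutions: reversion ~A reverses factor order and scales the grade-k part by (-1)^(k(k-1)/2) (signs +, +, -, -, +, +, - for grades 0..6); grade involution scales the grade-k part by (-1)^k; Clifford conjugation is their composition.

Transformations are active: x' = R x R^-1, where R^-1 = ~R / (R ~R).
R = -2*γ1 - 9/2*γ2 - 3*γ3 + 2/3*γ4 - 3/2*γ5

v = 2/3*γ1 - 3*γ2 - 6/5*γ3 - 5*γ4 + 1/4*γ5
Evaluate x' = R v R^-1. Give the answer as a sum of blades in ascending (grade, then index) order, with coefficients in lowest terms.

~R = -2*γ1 - 9/2*γ2 - 3*γ3 + 2/3*γ4 - 3/2*γ5, and R ~R = -647/18, so R^-1 = ~R / (-647/18).
R v = -1447/120 + 9*γ12 + 22/5*γ13 + 86/9*γ14 + 1/2*γ15 - 18/5*γ23 + 49/2*γ24 - 45/8*γ25 + 79/5*γ34 - 51/20*γ35 - 22/3*γ45
Answer: -19493/9705*γ1 - 249/12940*γ2 - 5259/6470*γ3 + 17622/3235*γ4 - 8129/6470*γ5


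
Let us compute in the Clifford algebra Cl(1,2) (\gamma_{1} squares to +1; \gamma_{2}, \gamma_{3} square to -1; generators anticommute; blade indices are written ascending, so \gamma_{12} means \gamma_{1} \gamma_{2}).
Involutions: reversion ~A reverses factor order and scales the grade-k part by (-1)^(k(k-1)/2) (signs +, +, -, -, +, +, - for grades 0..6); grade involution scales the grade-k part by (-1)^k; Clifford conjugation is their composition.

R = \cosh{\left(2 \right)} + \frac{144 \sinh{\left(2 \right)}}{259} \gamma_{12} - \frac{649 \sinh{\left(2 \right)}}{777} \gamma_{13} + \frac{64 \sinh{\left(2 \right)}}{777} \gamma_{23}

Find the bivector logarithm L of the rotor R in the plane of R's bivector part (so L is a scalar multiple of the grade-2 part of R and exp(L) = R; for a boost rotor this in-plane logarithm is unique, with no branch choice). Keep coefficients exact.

The scalar part of R is \cosh{\left(2 \right)}, which fixes the rapidity magnitude through cosh (cosh is even, so it cannot fix the sign — the bivector part carries that); dividing the bivector part by sinh of the rapidity gives the plane, and L = rapidity * plane, where the joint sign ambiguity of (rapidity, plane) cancels in the product.
Concretely: cosh(rapidity) = \cosh{\left(2 \right)} gives rapidity = ±2, and since rapidity/sinh(rapidity) is even the sign is immaterial: L = (rapidity/sinh(rapidity)) * <R>_2 = (\frac{2}{\sinh{\left(2 \right)}}) * <R>_2.
Answer: \frac{288}{259} \gamma_{12} - \frac{1298}{777} \gamma_{13} + \frac{128}{777} \gamma_{23}


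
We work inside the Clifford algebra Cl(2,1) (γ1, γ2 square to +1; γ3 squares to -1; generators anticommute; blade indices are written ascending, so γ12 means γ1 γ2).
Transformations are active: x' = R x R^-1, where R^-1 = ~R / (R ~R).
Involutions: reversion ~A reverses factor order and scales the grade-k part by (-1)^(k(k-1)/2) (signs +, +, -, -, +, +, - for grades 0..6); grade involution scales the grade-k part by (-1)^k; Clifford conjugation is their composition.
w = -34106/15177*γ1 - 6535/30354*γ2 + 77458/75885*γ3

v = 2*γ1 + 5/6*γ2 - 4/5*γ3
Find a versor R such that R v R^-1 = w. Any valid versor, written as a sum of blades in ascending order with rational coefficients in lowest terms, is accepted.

Equal squares first: v^2 = w^2 = 3649/900. Then v + w = -3752/15177*γ1 + 9380/15177*γ2 + 3350/15177*γ3 is a versor taking v to w, provided it is invertible.
Answer: -3752/15177*γ1 + 9380/15177*γ2 + 3350/15177*γ3


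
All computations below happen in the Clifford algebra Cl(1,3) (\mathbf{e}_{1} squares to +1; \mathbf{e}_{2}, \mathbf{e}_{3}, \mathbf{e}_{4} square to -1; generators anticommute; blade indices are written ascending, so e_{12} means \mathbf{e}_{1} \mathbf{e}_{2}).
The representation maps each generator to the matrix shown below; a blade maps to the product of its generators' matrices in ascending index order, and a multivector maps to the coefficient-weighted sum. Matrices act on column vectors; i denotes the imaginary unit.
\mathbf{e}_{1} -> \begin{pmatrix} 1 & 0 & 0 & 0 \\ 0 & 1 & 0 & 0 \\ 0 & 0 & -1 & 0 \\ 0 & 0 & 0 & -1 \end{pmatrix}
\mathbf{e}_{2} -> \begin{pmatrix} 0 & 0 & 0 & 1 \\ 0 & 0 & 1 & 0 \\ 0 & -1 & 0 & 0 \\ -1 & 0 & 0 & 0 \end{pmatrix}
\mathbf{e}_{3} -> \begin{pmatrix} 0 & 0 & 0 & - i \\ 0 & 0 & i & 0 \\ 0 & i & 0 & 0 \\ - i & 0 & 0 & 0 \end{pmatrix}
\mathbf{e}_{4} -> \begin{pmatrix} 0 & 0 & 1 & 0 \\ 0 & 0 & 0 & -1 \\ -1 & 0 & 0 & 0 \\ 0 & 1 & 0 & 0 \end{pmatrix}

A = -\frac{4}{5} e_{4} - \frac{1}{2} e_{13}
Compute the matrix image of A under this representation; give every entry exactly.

Bivector images (products of the table entries): rho(e_{13}) = rho(\mathbf{e}_{1})rho(\mathbf{e}_{3}) = \begin{pmatrix} 0 & 0 & 0 & - i \\ 0 & 0 & i & 0 \\ 0 & - i & 0 & 0 \\ i & 0 & 0 & 0 \end{pmatrix}.
M = (-\frac{4}{5})*rho(e_{4}) + (-\frac{1}{2})*rho(e_{13}), summed entrywise:
Answer: \begin{pmatrix} 0 & 0 & - \frac{4}{5} & \frac{i}{2} \\ 0 & 0 & - \frac{i}{2} & \frac{4}{5} \\ \frac{4}{5} & \frac{i}{2} & 0 & 0 \\ - \frac{i}{2} & - \frac{4}{5} & 0 & 0 \end{pmatrix}


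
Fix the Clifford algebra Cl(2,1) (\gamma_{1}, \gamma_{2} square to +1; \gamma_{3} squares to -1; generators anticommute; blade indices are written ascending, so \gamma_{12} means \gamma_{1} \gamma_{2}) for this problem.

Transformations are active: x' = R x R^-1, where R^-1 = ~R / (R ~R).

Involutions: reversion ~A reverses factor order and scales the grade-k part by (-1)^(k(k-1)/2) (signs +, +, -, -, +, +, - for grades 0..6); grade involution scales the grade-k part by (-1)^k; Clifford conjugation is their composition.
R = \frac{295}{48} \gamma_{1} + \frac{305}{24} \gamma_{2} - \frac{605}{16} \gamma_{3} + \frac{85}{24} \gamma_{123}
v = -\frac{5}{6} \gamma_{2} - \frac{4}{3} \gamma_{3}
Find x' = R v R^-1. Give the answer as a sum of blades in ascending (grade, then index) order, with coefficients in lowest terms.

~R = \frac{295}{48} \gamma_{1} + \frac{305}{24} \gamma_{2} - \frac{605}{16} \gamma_{3} - \frac{85}{24} \gamma_{123}, and R ~R = -\frac{22375}{18}, so R^-1 = ~R / (-\frac{22375}{18}).
R v = -\frac{8785}{144} - \frac{115}{288} \gamma_{12} - \frac{755}{144} \gamma_{13} - \frac{13955}{288} \gamma_{23}
Answer: \frac{7027}{21480} \gamma_{1} + \frac{1889}{895} \gamma_{2} - \frac{10207}{4296} \gamma_{3}


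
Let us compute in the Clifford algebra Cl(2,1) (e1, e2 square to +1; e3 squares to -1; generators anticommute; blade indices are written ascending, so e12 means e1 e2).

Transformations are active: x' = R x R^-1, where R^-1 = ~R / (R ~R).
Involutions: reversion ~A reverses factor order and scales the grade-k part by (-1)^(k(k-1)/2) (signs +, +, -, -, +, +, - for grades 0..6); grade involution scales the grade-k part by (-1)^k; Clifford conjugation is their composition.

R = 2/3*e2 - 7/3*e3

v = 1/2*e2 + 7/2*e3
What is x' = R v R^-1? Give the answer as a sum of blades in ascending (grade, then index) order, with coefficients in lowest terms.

~R = 2/3*e2 - 7/3*e3, and R ~R = -5, so R^-1 = ~R / (-5).
R v = 17/2 + 7/2*e23
Answer: -83/30*e2 + 133/30*e3


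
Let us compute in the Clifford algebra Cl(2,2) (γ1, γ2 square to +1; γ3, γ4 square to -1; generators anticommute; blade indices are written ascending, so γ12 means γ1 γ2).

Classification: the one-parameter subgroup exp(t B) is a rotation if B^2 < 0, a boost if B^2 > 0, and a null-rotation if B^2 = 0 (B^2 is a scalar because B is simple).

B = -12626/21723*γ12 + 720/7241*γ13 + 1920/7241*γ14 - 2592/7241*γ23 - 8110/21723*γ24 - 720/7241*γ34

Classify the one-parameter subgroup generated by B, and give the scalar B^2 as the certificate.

B^2 term by term: the squares give (-12626/21723)^2*(γ12)^2 + (720/7241)^2*(γ13)^2 + (1920/7241)^2*(γ14)^2 + (-2592/7241)^2*(γ23)^2 + (-8110/21723)^2*(γ24)^2 + (-720/7241)^2*(γ34)^2 = 159415876/471888729*(-1) + 518400/52432081*(+1) + 3686400/52432081*(+1) + 6718464/52432081*(+1) + 65772100/471888729*(+1) + 518400/52432081*(-1) = 0 (each basis 2-blade squares to minus the product of its generators' squares); cross terms between blades sharing an index anticommute and cancel; the commuting (index-disjoint) pairs give grade-4 terms 2*c*c'*(blade product), which cancel blade by blade — γ1234: 6060480/52432081 + 3892800/52432081 - 9953280/52432081 = 0 — confirming B is simple. So B^2 = 0.
Answer: null-rotation, certificate B^2 = 0. Why this suffices: the scalar 0 survives any versor conjugation, so its sign alone determines the class however B is presented.


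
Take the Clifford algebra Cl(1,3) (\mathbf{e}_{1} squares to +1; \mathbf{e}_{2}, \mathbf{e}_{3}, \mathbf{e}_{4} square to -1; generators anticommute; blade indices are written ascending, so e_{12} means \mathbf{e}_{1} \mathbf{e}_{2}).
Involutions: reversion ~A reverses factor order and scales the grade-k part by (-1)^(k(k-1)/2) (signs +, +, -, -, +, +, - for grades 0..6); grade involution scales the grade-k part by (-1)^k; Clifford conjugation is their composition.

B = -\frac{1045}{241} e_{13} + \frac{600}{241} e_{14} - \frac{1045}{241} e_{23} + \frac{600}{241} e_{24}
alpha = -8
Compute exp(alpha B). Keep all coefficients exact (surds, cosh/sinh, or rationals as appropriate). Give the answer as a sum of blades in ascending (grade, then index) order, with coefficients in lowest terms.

B^2 term by term: the squares give (-\frac{1045}{241})^2*(e_{13})^2 + (\frac{600}{241})^2*(e_{14})^2 + (-\frac{1045}{241})^2*(e_{23})^2 + (\frac{600}{241})^2*(e_{24})^2 = \frac{1092025}{58081}*(+1) + \frac{360000}{58081}*(+1) + \frac{1092025}{58081}*(-1) + \frac{360000}{58081}*(-1) = 0 (each basis 2-blade squares to minus the product of its generators' squares); cross terms between blades sharing an index anticommute and cancel; the commuting (index-disjoint) pairs give grade-4 terms 2*c*c'*(blade product), which cancel blade by blade — e_{1234}: \frac{1254000}{58081} - \frac{1254000}{58081} = 0 — confirming B is simple. So B^2 = 0.
B^2 = 0, and the exponential is exactly linear here: exp(alpha B) = 1 + alpha B (parabolic case).
Answer: 1 + \frac{8360}{241} e_{13} - \frac{4800}{241} e_{14} + \frac{8360}{241} e_{23} - \frac{4800}{241} e_{24}


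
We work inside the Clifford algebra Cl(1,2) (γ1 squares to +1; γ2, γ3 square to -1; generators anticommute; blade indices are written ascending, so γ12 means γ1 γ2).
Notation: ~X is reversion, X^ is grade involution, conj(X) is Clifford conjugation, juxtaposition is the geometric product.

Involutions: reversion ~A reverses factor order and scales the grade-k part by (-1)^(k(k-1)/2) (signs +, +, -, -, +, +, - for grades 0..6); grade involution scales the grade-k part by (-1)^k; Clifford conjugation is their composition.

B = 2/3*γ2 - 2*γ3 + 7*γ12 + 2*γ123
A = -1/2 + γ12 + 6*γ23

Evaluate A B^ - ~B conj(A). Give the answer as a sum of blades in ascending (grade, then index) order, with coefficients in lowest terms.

first term: 7 + 38/3*γ1 - 35/3*γ2 - 7*γ3 - 7/2*γ12 + 42*γ13 + 3*γ123
second term: 7 - 38/3*γ1 + 35/3*γ2 + 7*γ3 + 7/2*γ12 - 42*γ13 + 3*γ123
Answer: 76/3*γ1 - 70/3*γ2 - 14*γ3 - 7*γ12 + 84*γ13


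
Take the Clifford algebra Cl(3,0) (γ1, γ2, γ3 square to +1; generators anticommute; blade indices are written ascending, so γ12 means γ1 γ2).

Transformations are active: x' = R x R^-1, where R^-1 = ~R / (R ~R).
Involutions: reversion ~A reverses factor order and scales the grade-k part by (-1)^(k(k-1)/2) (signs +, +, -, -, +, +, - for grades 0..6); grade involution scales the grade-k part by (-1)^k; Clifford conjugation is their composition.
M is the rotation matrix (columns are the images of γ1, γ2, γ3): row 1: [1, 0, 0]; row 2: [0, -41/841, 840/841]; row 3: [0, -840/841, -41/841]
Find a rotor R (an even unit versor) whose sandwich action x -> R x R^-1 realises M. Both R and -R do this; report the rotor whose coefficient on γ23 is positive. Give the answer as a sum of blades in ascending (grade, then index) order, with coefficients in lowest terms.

Method: write R = a + b12*γ12 + b13*γ13 + b23*γ23 with a^2 + b12^2 + b13^2 + b23^2 = 1 (so R^-1 = ~R). Expanding the columns R e_j ~R gives tr M = 4a^2 - 1 and, from the antisymmetric part, M21 - M12 = -4a*b12, M13 - M31 = 4a*b13, M32 - M23 = -4a*b23.
Here tr M = 759/841, so a^2 = (1 + tr M)/4 = 400/841 and a = ±20/29. Taking a = 20/29: M21 - M12 = 0, M13 - M31 = 0, M32 - M23 = -1680/841, giving b12 = 0, b13 = 0, b23 = 21/29, i.e. R = 20/29 + 21/29*γ23.
Its γ23 coefficient is already positive.
Answer: 20/29 + 21/29*γ23. Recall the cover is two-to-one: with M of trace 759/841, both preimages act alike, and the stated γ23 sign chooses the sheet.


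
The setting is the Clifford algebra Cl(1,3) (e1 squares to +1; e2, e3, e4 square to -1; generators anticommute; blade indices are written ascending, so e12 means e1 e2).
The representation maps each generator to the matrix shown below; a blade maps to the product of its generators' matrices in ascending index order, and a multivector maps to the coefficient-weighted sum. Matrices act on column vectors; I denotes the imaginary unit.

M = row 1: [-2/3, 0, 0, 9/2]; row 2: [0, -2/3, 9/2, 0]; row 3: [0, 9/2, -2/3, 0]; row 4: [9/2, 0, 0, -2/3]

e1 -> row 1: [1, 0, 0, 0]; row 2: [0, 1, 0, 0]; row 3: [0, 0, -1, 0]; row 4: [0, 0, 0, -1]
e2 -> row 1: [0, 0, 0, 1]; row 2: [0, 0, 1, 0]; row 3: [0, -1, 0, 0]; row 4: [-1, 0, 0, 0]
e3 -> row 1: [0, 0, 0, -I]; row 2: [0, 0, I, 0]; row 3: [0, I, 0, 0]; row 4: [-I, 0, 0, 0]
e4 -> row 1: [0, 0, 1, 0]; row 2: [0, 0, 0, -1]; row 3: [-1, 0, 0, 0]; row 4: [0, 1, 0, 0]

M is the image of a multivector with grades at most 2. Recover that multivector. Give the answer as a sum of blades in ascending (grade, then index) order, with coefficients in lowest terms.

Method: the blade images are trace-orthogonal — tr(rho(e_A) rho(e_B)^-1) = 4 if A = B and 0 otherwise — and rho(e_A)^-1 = (e_A)^2 * rho(e_A) with (e_A)^2 = +1 or -1, so the coefficient of e_A in the preimage is (e_A)^2 * tr(M rho(e_A))/4.
Nonzero projections over blades of grade <= 2: 1: (1)^2 = +1, tr(M 1) = -8/3, coefficient -2/3; e12: (e12)^2 = +1, tr(M rho(e12)) = 18, coefficient 9/2. Every other blade of grade <= 2 projects to 0.
Answer: -2/3 + 9/2*e12


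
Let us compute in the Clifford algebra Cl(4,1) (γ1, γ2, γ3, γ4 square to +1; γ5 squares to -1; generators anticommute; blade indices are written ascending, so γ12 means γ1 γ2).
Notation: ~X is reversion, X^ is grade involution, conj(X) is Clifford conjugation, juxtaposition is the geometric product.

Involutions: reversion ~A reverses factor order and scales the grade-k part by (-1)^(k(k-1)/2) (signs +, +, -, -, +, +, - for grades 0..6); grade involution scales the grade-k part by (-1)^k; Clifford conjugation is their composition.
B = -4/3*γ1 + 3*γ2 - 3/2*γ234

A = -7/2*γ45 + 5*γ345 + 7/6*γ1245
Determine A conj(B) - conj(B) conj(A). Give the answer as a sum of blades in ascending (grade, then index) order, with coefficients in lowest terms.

first term: -15/2*γ25 + 7/4*γ135 - 49/6*γ145 - 21/4*γ235 + 161/18*γ245 - 20/3*γ1345 + 15*γ2345
second term: 15/2*γ25 + 7/4*γ135 + 49/6*γ145 - 21/4*γ235 - 161/18*γ245 + 20/3*γ1345 - 15*γ2345
Answer: -15*γ25 - 49/3*γ145 + 161/9*γ245 - 40/3*γ1345 + 30*γ2345


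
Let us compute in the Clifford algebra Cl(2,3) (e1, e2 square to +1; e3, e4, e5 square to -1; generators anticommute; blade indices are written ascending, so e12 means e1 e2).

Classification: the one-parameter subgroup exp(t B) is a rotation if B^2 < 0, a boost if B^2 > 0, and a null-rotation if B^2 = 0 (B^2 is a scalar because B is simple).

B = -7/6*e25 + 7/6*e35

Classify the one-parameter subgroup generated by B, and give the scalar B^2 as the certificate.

B^2 term by term: the squares give (-7/6)^2*(e25)^2 + (7/6)^2*(e35)^2 = 49/36*(+1) + 49/36*(-1) = 0 (each basis 2-blade squares to minus the product of its generators' squares); cross terms between blades sharing an index anticommute and cancel. So B^2 = 0.
Answer: null-rotation, certificate B^2 = 0. The scalar 0 is the complete invariant here: its sign names the subgroup type.


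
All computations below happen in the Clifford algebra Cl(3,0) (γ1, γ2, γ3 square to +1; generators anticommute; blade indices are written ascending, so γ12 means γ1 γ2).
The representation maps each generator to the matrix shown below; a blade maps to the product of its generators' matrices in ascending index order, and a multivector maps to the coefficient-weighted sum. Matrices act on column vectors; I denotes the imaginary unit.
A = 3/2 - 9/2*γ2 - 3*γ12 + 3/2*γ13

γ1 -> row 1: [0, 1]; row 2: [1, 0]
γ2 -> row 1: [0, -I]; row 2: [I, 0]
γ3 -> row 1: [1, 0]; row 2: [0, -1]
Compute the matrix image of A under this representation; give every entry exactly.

Bivector images (products of the table entries): rho(γ12) = rho(γ1)rho(γ2) = row 1: [I, 0]; row 2: [0, -I]; rho(γ13) = rho(γ1)rho(γ3) = row 1: [0, -1]; row 2: [1, 0].
M = (3/2)*1 + (-9/2)*rho(γ2) + (-3)*rho(γ12) + (3/2)*rho(γ13), summed entrywise (1 is the identity matrix):
Answer: row 1: [3/2 - 3*I, -3/2 + 9*I/2]; row 2: [3/2 - 9*I/2, 3/2 + 3*I]


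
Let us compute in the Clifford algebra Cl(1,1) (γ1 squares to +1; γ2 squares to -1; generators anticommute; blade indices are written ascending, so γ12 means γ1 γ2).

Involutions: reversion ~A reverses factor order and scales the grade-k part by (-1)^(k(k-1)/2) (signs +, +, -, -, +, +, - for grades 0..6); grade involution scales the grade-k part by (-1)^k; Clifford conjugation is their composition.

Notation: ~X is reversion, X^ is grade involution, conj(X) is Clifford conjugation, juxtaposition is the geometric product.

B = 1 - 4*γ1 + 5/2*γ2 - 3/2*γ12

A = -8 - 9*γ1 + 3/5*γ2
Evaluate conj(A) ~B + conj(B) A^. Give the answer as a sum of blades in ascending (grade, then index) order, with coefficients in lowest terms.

first term: -85/2 + 401/10*γ1 - 71/10*γ2 + 81/10*γ12
second term: 53/2 - 221/10*γ1 + 59/10*γ2 + 81/10*γ12
Answer: -16 + 18*γ1 - 6/5*γ2 + 81/5*γ12


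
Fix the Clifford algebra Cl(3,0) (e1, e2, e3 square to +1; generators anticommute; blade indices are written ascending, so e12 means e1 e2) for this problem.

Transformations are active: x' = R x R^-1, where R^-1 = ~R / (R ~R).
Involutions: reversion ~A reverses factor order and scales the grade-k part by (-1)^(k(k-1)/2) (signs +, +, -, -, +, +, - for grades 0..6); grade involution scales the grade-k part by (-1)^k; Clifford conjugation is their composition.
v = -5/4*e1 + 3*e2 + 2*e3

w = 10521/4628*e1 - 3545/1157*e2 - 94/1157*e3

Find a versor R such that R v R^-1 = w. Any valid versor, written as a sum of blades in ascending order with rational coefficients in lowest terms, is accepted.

Take R = v + w = 1184/1157*e1 - 74/1157*e2 + 2220/1157*e3. Because q(v) = q(w) = 233/16, conjugation by R sends v exactly to w.
Answer: 1184/1157*e1 - 74/1157*e2 + 2220/1157*e3


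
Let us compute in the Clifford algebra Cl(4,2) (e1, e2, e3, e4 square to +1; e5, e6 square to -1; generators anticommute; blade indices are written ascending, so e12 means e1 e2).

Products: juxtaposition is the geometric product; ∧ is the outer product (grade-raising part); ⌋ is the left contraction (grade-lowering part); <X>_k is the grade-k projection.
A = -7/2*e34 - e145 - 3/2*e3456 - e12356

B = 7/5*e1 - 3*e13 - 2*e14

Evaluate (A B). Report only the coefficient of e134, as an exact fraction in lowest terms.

step 1: -2*e5 + 7*e13 - 21/2*e14 - 7/5*e45 - 49/10*e134 + 3*e256 + 3*e345 + 3*e1356 - 9/2*e1456 - 7/5*e2356 - 21/10*e13456 + 2*e23456
Answer: -49/10
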